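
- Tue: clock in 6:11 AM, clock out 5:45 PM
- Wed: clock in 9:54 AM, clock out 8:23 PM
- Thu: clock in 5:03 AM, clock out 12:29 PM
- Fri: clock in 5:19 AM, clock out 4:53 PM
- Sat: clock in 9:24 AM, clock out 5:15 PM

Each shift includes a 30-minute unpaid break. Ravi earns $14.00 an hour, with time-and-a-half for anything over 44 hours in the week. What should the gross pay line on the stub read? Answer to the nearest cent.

$666.40

Tue: 6:11 AM–5:45 PM = 11 h 34 min; less 30 min break → 11 h 4 min
Wed: 9:54 AM–8:23 PM = 10 h 29 min; less 30 min break → 9 h 59 min
Thu: 5:03 AM–12:29 PM = 7 h 26 min; less 30 min break → 6 h 56 min
Fri: 5:19 AM–4:53 PM = 11 h 34 min; less 30 min break → 11 h 4 min
Sat: 9:24 AM–5:15 PM = 7 h 51 min; less 30 min break → 7 h 21 min
Total worked: 46 h 24 min = 2784 min.
Regular 44 h 0 min = 2640 min at $14.00/h; overtime 2 h 24 min = 144 min at $21.00/h.
Pay = (2640 × $14.00 + 144 × $21.00) ÷ 60 = $666.40.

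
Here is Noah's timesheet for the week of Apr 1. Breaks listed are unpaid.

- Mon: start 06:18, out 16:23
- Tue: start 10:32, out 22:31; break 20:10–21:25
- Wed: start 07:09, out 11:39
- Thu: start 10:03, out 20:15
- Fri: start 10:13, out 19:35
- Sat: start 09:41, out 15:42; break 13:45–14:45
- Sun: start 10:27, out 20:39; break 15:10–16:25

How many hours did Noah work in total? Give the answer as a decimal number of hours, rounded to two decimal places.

Mon: 06:18–16:23 = 10 h 5 min
Tue: 10:32–22:31 = 11 h 59 min; less 75 min break → 10 h 44 min
Wed: 07:09–11:39 = 4 h 30 min
Thu: 10:03–20:15 = 10 h 12 min
Fri: 10:13–19:35 = 9 h 22 min
Sat: 09:41–15:42 = 6 h 1 min; less 60 min break → 5 h 1 min
Sun: 10:27–20:39 = 10 h 12 min; less 75 min break → 8 h 57 min
Total: 10 h 5 min + 10 h 44 min + 4 h 30 min + 10 h 12 min + 9 h 22 min + 5 h 1 min + 8 h 57 min = 58 h 51 min.

58.85 hours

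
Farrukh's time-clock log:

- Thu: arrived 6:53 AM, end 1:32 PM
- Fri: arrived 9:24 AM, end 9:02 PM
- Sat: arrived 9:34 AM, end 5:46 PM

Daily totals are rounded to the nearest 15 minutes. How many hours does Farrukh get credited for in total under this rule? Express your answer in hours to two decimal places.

26.75 hours

Thu: 6:53 AM–1:32 PM = 6 h 39 min → rounds to 6 h 45 min
Fri: 9:24 AM–9:02 PM = 11 h 38 min → rounds to 11 h 45 min
Sat: 9:34 AM–5:46 PM = 8 h 12 min → rounds to 8 h 15 min
Total credited: 26 h 45 min.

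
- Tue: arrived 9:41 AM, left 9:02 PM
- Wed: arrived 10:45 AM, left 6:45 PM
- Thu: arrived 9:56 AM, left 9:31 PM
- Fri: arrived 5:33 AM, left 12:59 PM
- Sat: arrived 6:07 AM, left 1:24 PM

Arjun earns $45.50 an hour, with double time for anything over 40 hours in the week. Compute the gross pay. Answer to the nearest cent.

$2334.15

Tue: 9:41 AM–9:02 PM = 11 h 21 min
Wed: 10:45 AM–6:45 PM = 8 h 0 min
Thu: 9:56 AM–9:31 PM = 11 h 35 min
Fri: 5:33 AM–12:59 PM = 7 h 26 min
Sat: 6:07 AM–1:24 PM = 7 h 17 min
Total worked: 45 h 39 min = 2739 min.
Regular 40 h 0 min = 2400 min at $45.50/h; overtime 5 h 39 min = 339 min at $91.00/h.
Pay = (2400 × $45.50 + 339 × $91.00) ÷ 60 = $2334.15.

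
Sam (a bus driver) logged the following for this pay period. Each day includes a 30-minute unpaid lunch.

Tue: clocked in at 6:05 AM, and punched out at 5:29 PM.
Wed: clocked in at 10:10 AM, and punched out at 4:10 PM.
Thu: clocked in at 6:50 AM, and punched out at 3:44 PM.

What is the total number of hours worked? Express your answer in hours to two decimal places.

24.80 hours

Tue: 6:05 AM–5:29 PM = 11 h 24 min; less 30 min break → 10 h 54 min
Wed: 10:10 AM–4:10 PM = 6 h 0 min; less 30 min break → 5 h 30 min
Thu: 6:50 AM–3:44 PM = 8 h 54 min; less 30 min break → 8 h 24 min
Total: 10 h 54 min + 5 h 30 min + 8 h 24 min = 24 h 48 min.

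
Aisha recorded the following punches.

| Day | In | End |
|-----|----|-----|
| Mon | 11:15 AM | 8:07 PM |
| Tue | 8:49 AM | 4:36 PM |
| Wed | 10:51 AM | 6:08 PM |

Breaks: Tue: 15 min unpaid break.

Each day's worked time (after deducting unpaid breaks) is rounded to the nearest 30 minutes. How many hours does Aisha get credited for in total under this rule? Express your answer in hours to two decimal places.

24.00 hours

Mon: 11:15 AM–8:07 PM = 8 h 52 min → rounds to 9 h 0 min
Tue: 8:49 AM–4:36 PM = 7 h 47 min − 15 min = 7 h 32 min → rounds to 7 h 30 min
Wed: 10:51 AM–6:08 PM = 7 h 17 min → rounds to 7 h 30 min
Total credited: 24 h 0 min.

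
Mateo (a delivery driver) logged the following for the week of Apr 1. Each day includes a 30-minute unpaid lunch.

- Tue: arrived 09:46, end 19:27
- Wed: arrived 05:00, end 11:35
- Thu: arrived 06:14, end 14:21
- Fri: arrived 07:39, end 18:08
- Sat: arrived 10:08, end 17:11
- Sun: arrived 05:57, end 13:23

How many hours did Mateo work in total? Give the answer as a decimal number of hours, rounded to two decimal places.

46.35 hours

Tue: 09:46–19:27 = 9 h 41 min; less 30 min break → 9 h 11 min
Wed: 05:00–11:35 = 6 h 35 min; less 30 min break → 6 h 5 min
Thu: 06:14–14:21 = 8 h 7 min; less 30 min break → 7 h 37 min
Fri: 07:39–18:08 = 10 h 29 min; less 30 min break → 9 h 59 min
Sat: 10:08–17:11 = 7 h 3 min; less 30 min break → 6 h 33 min
Sun: 05:57–13:23 = 7 h 26 min; less 30 min break → 6 h 56 min
Total: 9 h 11 min + 6 h 5 min + 7 h 37 min + 9 h 59 min + 6 h 33 min + 6 h 56 min = 46 h 21 min.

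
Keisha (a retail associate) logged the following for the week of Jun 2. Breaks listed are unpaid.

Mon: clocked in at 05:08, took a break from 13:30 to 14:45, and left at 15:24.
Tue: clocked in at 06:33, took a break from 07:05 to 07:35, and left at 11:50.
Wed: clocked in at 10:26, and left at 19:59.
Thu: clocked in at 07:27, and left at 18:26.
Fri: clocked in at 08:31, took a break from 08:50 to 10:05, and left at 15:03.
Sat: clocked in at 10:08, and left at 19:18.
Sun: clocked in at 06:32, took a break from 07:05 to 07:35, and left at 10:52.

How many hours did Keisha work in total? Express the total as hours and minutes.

52 h 37 min

Mon: 05:08–15:24 = 10 h 16 min; less 75 min break → 9 h 1 min
Tue: 06:33–11:50 = 5 h 17 min; less 30 min break → 4 h 47 min
Wed: 10:26–19:59 = 9 h 33 min
Thu: 07:27–18:26 = 10 h 59 min
Fri: 08:31–15:03 = 6 h 32 min; less 75 min break → 5 h 17 min
Sat: 10:08–19:18 = 9 h 10 min
Sun: 06:32–10:52 = 4 h 20 min; less 30 min break → 3 h 50 min
Total: 9 h 1 min + 4 h 47 min + 9 h 33 min + 10 h 59 min + 5 h 17 min + 9 h 10 min + 3 h 50 min = 52 h 37 min.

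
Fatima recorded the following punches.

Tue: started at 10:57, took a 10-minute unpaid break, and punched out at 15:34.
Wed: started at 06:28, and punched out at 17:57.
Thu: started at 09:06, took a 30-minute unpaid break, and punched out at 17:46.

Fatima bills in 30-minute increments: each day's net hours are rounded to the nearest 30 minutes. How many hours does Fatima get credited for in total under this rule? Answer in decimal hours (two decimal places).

Tue: 10:57–15:34 = 4 h 37 min − 10 min = 4 h 27 min → rounds to 4 h 30 min
Wed: 06:28–17:57 = 11 h 29 min → rounds to 11 h 30 min
Thu: 09:06–17:46 = 8 h 40 min − 30 min = 8 h 10 min → rounds to 8 h 0 min
Total credited: 24 h 0 min.

24.00 hours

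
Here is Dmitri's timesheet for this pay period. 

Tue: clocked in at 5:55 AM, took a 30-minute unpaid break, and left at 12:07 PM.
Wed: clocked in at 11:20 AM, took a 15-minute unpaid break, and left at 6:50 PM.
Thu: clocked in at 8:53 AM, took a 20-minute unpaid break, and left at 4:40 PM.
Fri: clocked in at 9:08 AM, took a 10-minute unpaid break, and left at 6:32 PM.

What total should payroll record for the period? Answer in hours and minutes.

29 h 38 min

Tue: 5:55 AM–12:07 PM = 6 h 12 min; less 30 min break → 5 h 42 min
Wed: 11:20 AM–6:50 PM = 7 h 30 min; less 15 min break → 7 h 15 min
Thu: 8:53 AM–4:40 PM = 7 h 47 min; less 20 min break → 7 h 27 min
Fri: 9:08 AM–6:32 PM = 9 h 24 min; less 10 min break → 9 h 14 min
Total: 5 h 42 min + 7 h 15 min + 7 h 27 min + 9 h 14 min = 29 h 38 min.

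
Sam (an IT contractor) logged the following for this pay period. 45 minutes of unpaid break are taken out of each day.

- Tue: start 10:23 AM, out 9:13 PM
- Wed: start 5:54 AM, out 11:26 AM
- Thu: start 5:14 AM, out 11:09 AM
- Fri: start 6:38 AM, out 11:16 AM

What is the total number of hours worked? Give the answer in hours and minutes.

23 h 55 min

Tue: 10:23 AM–9:13 PM = 10 h 50 min; less 45 min break → 10 h 5 min
Wed: 5:54 AM–11:26 AM = 5 h 32 min; less 45 min break → 4 h 47 min
Thu: 5:14 AM–11:09 AM = 5 h 55 min; less 45 min break → 5 h 10 min
Fri: 6:38 AM–11:16 AM = 4 h 38 min; less 45 min break → 3 h 53 min
Total: 10 h 5 min + 4 h 47 min + 5 h 10 min + 3 h 53 min = 23 h 55 min.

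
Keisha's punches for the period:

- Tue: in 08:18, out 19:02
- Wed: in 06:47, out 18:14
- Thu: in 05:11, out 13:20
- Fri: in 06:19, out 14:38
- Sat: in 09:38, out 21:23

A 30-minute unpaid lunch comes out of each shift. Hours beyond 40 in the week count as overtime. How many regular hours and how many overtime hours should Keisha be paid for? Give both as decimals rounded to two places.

Regular 40.00 hours, overtime 7.90 hours

Tue: 08:18–19:02 = 10 h 44 min; less 30 min break → 10 h 14 min
Wed: 06:47–18:14 = 11 h 27 min; less 30 min break → 10 h 57 min
Thu: 05:11–13:20 = 8 h 9 min; less 30 min break → 7 h 39 min
Fri: 06:19–14:38 = 8 h 19 min; less 30 min break → 7 h 49 min
Sat: 09:38–21:23 = 11 h 45 min; less 30 min break → 11 h 15 min
Total worked: 47 h 54 min = 47.90 h.
Threshold 40 h → overtime 7 h 54 min, regular 40 h 0 min.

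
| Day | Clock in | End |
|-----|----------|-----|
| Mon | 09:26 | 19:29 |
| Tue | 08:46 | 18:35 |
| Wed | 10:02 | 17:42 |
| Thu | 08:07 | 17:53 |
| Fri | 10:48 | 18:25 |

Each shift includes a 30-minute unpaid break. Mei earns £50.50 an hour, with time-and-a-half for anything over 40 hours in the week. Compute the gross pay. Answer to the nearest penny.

£2203.06

Mon: 09:26–19:29 = 10 h 3 min; less 30 min break → 9 h 33 min
Tue: 08:46–18:35 = 9 h 49 min; less 30 min break → 9 h 19 min
Wed: 10:02–17:42 = 7 h 40 min; less 30 min break → 7 h 10 min
Thu: 08:07–17:53 = 9 h 46 min; less 30 min break → 9 h 16 min
Fri: 10:48–18:25 = 7 h 37 min; less 30 min break → 7 h 7 min
Total worked: 42 h 25 min = 2545 min.
Regular 40 h 0 min = 2400 min at £50.50/h; overtime 2 h 25 min = 145 min at £75.75/h.
Pay = (2400 × £50.50 + 145 × £75.75) ÷ 60 = £2203.06.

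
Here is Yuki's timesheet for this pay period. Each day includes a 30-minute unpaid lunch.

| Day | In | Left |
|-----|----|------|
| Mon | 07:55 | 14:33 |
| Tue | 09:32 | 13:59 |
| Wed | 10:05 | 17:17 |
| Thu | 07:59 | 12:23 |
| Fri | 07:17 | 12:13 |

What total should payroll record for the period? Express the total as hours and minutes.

Mon: 07:55–14:33 = 6 h 38 min; less 30 min break → 6 h 8 min
Tue: 09:32–13:59 = 4 h 27 min; less 30 min break → 3 h 57 min
Wed: 10:05–17:17 = 7 h 12 min; less 30 min break → 6 h 42 min
Thu: 07:59–12:23 = 4 h 24 min; less 30 min break → 3 h 54 min
Fri: 07:17–12:13 = 4 h 56 min; less 30 min break → 4 h 26 min
Total: 6 h 8 min + 3 h 57 min + 6 h 42 min + 3 h 54 min + 4 h 26 min = 25 h 7 min.

25 h 7 min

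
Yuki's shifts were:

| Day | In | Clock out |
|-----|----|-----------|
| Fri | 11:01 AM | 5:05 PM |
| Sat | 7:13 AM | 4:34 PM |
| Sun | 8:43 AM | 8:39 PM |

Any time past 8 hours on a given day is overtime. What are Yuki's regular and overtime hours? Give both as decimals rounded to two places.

Fri: 11:01 AM–5:05 PM = 6 h 4 min
Sat: 7:13 AM–4:34 PM = 9 h 21 min
Sun: 8:43 AM–8:39 PM = 11 h 56 min
Fri reg 6 h 4 min / OT 0 h 0 min; Sat reg 8 h 0 min / OT 1 h 21 min; Sun reg 8 h 0 min / OT 3 h 56 min.
Totals: regular 22 h 4 min, overtime 5 h 17 min.

Regular 22.07 hours, overtime 5.28 hours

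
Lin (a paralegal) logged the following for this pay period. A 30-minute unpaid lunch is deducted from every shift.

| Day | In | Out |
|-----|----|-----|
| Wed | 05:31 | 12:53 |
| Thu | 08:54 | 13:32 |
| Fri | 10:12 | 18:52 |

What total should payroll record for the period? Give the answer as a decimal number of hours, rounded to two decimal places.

Wed: 05:31–12:53 = 7 h 22 min; less 30 min break → 6 h 52 min
Thu: 08:54–13:32 = 4 h 38 min; less 30 min break → 4 h 8 min
Fri: 10:12–18:52 = 8 h 40 min; less 30 min break → 8 h 10 min
Total: 6 h 52 min + 4 h 8 min + 8 h 10 min = 19 h 10 min.

19.17 hours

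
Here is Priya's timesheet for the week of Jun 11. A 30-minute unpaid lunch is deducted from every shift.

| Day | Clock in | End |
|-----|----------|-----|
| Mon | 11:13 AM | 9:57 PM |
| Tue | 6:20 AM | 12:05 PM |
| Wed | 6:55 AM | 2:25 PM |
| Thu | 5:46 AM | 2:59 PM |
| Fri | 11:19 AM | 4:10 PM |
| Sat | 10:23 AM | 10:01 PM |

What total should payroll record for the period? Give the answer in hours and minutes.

Mon: 11:13 AM–9:57 PM = 10 h 44 min; less 30 min break → 10 h 14 min
Tue: 6:20 AM–12:05 PM = 5 h 45 min; less 30 min break → 5 h 15 min
Wed: 6:55 AM–2:25 PM = 7 h 30 min; less 30 min break → 7 h 0 min
Thu: 5:46 AM–2:59 PM = 9 h 13 min; less 30 min break → 8 h 43 min
Fri: 11:19 AM–4:10 PM = 4 h 51 min; less 30 min break → 4 h 21 min
Sat: 10:23 AM–10:01 PM = 11 h 38 min; less 30 min break → 11 h 8 min
Total: 10 h 14 min + 5 h 15 min + 7 h 0 min + 8 h 43 min + 4 h 21 min + 11 h 8 min = 46 h 41 min.

46 h 41 min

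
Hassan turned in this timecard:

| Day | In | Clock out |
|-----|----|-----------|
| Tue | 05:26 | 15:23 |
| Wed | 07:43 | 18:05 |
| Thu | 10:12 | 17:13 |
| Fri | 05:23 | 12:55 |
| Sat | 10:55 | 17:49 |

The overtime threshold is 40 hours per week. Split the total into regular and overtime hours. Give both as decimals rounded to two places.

Tue: 05:26–15:23 = 9 h 57 min
Wed: 07:43–18:05 = 10 h 22 min
Thu: 10:12–17:13 = 7 h 1 min
Fri: 05:23–12:55 = 7 h 32 min
Sat: 10:55–17:49 = 6 h 54 min
Total worked: 41 h 46 min = 41.77 h.
Threshold 40 h → overtime 1 h 46 min, regular 40 h 0 min.

Regular 40.00 hours, overtime 1.77 hours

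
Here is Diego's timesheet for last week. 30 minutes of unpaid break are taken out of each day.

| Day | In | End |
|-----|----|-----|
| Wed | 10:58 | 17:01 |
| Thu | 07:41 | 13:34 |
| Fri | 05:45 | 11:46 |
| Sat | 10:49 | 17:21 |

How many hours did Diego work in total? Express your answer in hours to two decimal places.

Wed: 10:58–17:01 = 6 h 3 min; less 30 min break → 5 h 33 min
Thu: 07:41–13:34 = 5 h 53 min; less 30 min break → 5 h 23 min
Fri: 05:45–11:46 = 6 h 1 min; less 30 min break → 5 h 31 min
Sat: 10:49–17:21 = 6 h 32 min; less 30 min break → 6 h 2 min
Total: 5 h 33 min + 5 h 23 min + 5 h 31 min + 6 h 2 min = 22 h 29 min.

22.48 hours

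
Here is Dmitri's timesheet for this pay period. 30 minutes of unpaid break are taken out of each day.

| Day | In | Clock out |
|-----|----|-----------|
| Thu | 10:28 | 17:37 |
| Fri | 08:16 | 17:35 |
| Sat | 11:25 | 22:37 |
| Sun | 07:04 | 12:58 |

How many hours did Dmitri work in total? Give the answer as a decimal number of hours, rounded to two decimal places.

31.57 hours

Thu: 10:28–17:37 = 7 h 9 min; less 30 min break → 6 h 39 min
Fri: 08:16–17:35 = 9 h 19 min; less 30 min break → 8 h 49 min
Sat: 11:25–22:37 = 11 h 12 min; less 30 min break → 10 h 42 min
Sun: 07:04–12:58 = 5 h 54 min; less 30 min break → 5 h 24 min
Total: 6 h 39 min + 8 h 49 min + 10 h 42 min + 5 h 24 min = 31 h 34 min.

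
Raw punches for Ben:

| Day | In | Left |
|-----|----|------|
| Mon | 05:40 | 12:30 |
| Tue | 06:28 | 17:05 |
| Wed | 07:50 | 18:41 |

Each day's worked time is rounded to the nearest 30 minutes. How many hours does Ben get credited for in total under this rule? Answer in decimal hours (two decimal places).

Mon: 05:40–12:30 = 6 h 50 min → rounds to 7 h 0 min
Tue: 06:28–17:05 = 10 h 37 min → rounds to 10 h 30 min
Wed: 07:50–18:41 = 10 h 51 min → rounds to 11 h 0 min
Total credited: 28 h 30 min.

28.50 hours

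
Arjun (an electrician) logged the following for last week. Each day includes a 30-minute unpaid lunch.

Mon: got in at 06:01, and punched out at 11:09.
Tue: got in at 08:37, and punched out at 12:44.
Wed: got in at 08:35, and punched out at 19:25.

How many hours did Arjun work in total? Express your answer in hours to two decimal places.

Mon: 06:01–11:09 = 5 h 8 min; less 30 min break → 4 h 38 min
Tue: 08:37–12:44 = 4 h 7 min; less 30 min break → 3 h 37 min
Wed: 08:35–19:25 = 10 h 50 min; less 30 min break → 10 h 20 min
Total: 4 h 38 min + 3 h 37 min + 10 h 20 min = 18 h 35 min.

18.58 hours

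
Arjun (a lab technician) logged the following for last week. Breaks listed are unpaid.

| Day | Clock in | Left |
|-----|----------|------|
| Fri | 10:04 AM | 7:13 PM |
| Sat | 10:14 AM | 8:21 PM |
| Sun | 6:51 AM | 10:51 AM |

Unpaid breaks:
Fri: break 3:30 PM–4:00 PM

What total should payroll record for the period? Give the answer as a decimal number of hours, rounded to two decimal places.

Fri: 10:04 AM–7:13 PM = 9 h 9 min; less 30 min break → 8 h 39 min
Sat: 10:14 AM–8:21 PM = 10 h 7 min
Sun: 6:51 AM–10:51 AM = 4 h 0 min
Total: 8 h 39 min + 10 h 7 min + 4 h 0 min = 22 h 46 min.

22.77 hours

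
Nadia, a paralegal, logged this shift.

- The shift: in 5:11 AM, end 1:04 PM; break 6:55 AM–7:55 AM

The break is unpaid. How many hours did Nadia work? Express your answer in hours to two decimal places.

6.88 hours

The shift: 5:11 AM–1:04 PM = 7 h 53 min; less 60 min break → 6 h 53 min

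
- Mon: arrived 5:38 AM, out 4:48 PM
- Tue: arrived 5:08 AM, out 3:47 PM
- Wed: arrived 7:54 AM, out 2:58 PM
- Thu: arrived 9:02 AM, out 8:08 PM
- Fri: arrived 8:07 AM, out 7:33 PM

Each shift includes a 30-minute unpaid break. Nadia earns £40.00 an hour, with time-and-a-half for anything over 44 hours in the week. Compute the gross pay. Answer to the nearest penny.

Mon: 5:38 AM–4:48 PM = 11 h 10 min; less 30 min break → 10 h 40 min
Tue: 5:08 AM–3:47 PM = 10 h 39 min; less 30 min break → 10 h 9 min
Wed: 7:54 AM–2:58 PM = 7 h 4 min; less 30 min break → 6 h 34 min
Thu: 9:02 AM–8:08 PM = 11 h 6 min; less 30 min break → 10 h 36 min
Fri: 8:07 AM–7:33 PM = 11 h 26 min; less 30 min break → 10 h 56 min
Total worked: 48 h 55 min = 2935 min.
Regular 44 h 0 min = 2640 min at £40.00/h; overtime 4 h 55 min = 295 min at £60.00/h.
Pay = (2640 × £40.00 + 295 × £60.00) ÷ 60 = £2055.00.

£2055.00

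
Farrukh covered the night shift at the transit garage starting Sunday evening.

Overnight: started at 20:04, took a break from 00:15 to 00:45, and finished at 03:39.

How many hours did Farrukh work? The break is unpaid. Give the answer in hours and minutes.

7 h 5 min

Overnight: 20:04 → midnight = 3 h 56 min; midnight → 03:39 = 3 h 39 min; span 7 h 35 min; less 30 min break → 7 h 5 min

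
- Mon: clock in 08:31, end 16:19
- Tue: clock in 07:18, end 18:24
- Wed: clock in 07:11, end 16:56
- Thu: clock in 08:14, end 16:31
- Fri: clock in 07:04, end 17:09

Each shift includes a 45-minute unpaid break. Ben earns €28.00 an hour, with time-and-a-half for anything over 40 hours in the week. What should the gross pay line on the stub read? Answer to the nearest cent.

€1257.20

Mon: 08:31–16:19 = 7 h 48 min; less 45 min break → 7 h 3 min
Tue: 07:18–18:24 = 11 h 6 min; less 45 min break → 10 h 21 min
Wed: 07:11–16:56 = 9 h 45 min; less 45 min break → 9 h 0 min
Thu: 08:14–16:31 = 8 h 17 min; less 45 min break → 7 h 32 min
Fri: 07:04–17:09 = 10 h 5 min; less 45 min break → 9 h 20 min
Total worked: 43 h 16 min = 2596 min.
Regular 40 h 0 min = 2400 min at €28.00/h; overtime 3 h 16 min = 196 min at €42.00/h.
Pay = (2400 × €28.00 + 196 × €42.00) ÷ 60 = €1257.20.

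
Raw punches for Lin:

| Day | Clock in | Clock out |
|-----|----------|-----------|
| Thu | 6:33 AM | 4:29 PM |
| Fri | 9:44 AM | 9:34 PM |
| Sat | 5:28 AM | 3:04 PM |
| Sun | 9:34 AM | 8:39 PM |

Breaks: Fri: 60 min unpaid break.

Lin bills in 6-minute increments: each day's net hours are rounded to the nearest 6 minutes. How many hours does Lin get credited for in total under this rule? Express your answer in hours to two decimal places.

Thu: 6:33 AM–4:29 PM = 9 h 56 min → rounds to 9 h 54 min
Fri: 9:44 AM–9:34 PM = 11 h 50 min − 60 min = 10 h 50 min → rounds to 10 h 48 min
Sat: 5:28 AM–3:04 PM = 9 h 36 min → rounds to 9 h 36 min
Sun: 9:34 AM–8:39 PM = 11 h 5 min → rounds to 11 h 6 min
Total credited: 41 h 24 min.

41.40 hours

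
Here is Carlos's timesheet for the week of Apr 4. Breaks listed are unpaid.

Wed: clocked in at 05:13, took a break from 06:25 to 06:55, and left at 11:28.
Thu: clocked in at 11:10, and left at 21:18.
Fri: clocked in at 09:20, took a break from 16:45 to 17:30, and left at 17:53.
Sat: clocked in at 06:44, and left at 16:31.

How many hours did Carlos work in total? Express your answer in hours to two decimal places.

Wed: 05:13–11:28 = 6 h 15 min; less 30 min break → 5 h 45 min
Thu: 11:10–21:18 = 10 h 8 min
Fri: 09:20–17:53 = 8 h 33 min; less 45 min break → 7 h 48 min
Sat: 06:44–16:31 = 9 h 47 min
Total: 5 h 45 min + 10 h 8 min + 7 h 48 min + 9 h 47 min = 33 h 28 min.

33.47 hours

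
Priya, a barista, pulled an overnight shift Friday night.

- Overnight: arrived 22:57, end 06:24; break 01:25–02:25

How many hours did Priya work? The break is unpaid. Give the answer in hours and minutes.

Overnight: 22:57 → midnight = 1 h 3 min; midnight → 06:24 = 6 h 24 min; span 7 h 27 min; less 60 min break → 6 h 27 min

6 h 27 min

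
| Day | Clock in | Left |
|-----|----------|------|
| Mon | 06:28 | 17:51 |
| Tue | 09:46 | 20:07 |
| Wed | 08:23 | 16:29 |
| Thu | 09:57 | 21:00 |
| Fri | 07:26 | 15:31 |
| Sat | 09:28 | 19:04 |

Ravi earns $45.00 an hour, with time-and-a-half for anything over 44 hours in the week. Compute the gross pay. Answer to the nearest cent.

$2963.25

Mon: 06:28–17:51 = 11 h 23 min
Tue: 09:46–20:07 = 10 h 21 min
Wed: 08:23–16:29 = 8 h 6 min
Thu: 09:57–21:00 = 11 h 3 min
Fri: 07:26–15:31 = 8 h 5 min
Sat: 09:28–19:04 = 9 h 36 min
Total worked: 58 h 34 min = 3514 min.
Regular 44 h 0 min = 2640 min at $45.00/h; overtime 14 h 34 min = 874 min at $67.50/h.
Pay = (2640 × $45.00 + 874 × $67.50) ÷ 60 = $2963.25.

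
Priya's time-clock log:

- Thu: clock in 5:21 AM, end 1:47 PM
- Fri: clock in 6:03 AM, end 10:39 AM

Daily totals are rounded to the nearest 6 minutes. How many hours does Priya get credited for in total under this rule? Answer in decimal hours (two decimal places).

13.00 hours

Thu: 5:21 AM–1:47 PM = 8 h 26 min → rounds to 8 h 24 min
Fri: 6:03 AM–10:39 AM = 4 h 36 min → rounds to 4 h 36 min
Total credited: 13 h 0 min.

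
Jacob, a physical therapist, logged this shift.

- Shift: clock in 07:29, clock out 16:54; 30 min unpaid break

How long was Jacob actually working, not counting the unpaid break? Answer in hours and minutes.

8 h 55 min

Shift: 07:29–16:54 = 9 h 25 min; less 30 min break → 8 h 55 min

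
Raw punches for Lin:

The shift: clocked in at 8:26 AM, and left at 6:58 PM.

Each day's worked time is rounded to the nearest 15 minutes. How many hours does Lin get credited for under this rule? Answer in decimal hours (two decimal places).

The shift: 8:26 AM–6:58 PM = 10 h 32 min → rounds to 10 h 30 min

10.50 hours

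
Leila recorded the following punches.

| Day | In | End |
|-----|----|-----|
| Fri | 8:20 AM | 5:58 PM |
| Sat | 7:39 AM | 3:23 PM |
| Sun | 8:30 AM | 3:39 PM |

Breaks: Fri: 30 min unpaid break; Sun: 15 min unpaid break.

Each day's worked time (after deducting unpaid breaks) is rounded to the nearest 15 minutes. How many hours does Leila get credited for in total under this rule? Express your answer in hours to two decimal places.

Fri: 8:20 AM–5:58 PM = 9 h 38 min − 30 min = 9 h 8 min → rounds to 9 h 15 min
Sat: 7:39 AM–3:23 PM = 7 h 44 min → rounds to 7 h 45 min
Sun: 8:30 AM–3:39 PM = 7 h 9 min − 15 min = 6 h 54 min → rounds to 7 h 0 min
Total credited: 24 h 0 min.

24.00 hours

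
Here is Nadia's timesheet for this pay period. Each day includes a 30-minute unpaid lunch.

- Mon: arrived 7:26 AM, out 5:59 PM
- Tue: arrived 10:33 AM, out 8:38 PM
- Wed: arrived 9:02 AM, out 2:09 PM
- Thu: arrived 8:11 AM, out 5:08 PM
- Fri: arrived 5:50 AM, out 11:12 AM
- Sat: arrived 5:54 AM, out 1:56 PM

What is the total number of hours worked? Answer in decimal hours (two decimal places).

45.10 hours

Mon: 7:26 AM–5:59 PM = 10 h 33 min; less 30 min break → 10 h 3 min
Tue: 10:33 AM–8:38 PM = 10 h 5 min; less 30 min break → 9 h 35 min
Wed: 9:02 AM–2:09 PM = 5 h 7 min; less 30 min break → 4 h 37 min
Thu: 8:11 AM–5:08 PM = 8 h 57 min; less 30 min break → 8 h 27 min
Fri: 5:50 AM–11:12 AM = 5 h 22 min; less 30 min break → 4 h 52 min
Sat: 5:54 AM–1:56 PM = 8 h 2 min; less 30 min break → 7 h 32 min
Total: 10 h 3 min + 9 h 35 min + 4 h 37 min + 8 h 27 min + 4 h 52 min + 7 h 32 min = 45 h 6 min.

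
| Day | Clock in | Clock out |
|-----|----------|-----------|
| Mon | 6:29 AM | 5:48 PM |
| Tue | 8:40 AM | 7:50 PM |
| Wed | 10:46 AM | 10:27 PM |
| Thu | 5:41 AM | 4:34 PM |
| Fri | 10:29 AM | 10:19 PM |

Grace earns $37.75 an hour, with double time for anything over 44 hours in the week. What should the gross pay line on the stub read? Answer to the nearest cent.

$2633.69

Mon: 6:29 AM–5:48 PM = 11 h 19 min
Tue: 8:40 AM–7:50 PM = 11 h 10 min
Wed: 10:46 AM–10:27 PM = 11 h 41 min
Thu: 5:41 AM–4:34 PM = 10 h 53 min
Fri: 10:29 AM–10:19 PM = 11 h 50 min
Total worked: 56 h 53 min = 3413 min.
Regular 44 h 0 min = 2640 min at $37.75/h; overtime 12 h 53 min = 773 min at $75.50/h.
Pay = (2640 × $37.75 + 773 × $75.50) ÷ 60 = $2633.69.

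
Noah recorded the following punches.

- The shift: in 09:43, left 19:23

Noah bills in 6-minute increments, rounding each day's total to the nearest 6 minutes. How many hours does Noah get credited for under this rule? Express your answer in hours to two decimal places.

The shift: 09:43–19:23 = 9 h 40 min → rounds to 9 h 42 min

9.70 hours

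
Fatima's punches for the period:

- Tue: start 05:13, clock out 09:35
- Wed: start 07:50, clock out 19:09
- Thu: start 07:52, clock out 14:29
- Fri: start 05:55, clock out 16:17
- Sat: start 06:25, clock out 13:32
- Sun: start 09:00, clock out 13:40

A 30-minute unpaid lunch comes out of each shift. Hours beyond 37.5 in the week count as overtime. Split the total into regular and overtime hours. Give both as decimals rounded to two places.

Regular 37.50 hours, overtime 3.95 hours

Tue: 05:13–09:35 = 4 h 22 min; less 30 min break → 3 h 52 min
Wed: 07:50–19:09 = 11 h 19 min; less 30 min break → 10 h 49 min
Thu: 07:52–14:29 = 6 h 37 min; less 30 min break → 6 h 7 min
Fri: 05:55–16:17 = 10 h 22 min; less 30 min break → 9 h 52 min
Sat: 06:25–13:32 = 7 h 7 min; less 30 min break → 6 h 37 min
Sun: 09:00–13:40 = 4 h 40 min; less 30 min break → 4 h 10 min
Total worked: 41 h 27 min = 41.45 h.
Threshold 37.5 h → overtime 3 h 57 min, regular 37 h 30 min.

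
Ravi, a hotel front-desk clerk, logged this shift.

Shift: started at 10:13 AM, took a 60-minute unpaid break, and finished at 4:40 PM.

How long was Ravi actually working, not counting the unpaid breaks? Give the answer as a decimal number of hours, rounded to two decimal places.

Shift: 10:13 AM–4:40 PM = 6 h 27 min; less 60 min break → 5 h 27 min

5.45 hours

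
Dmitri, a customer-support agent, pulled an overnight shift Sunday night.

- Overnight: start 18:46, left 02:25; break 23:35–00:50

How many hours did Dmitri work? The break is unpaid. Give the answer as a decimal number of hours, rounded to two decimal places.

Overnight: 18:46 → midnight = 5 h 14 min; midnight → 02:25 = 2 h 25 min; span 7 h 39 min; less 75 min break → 6 h 24 min

6.40 hours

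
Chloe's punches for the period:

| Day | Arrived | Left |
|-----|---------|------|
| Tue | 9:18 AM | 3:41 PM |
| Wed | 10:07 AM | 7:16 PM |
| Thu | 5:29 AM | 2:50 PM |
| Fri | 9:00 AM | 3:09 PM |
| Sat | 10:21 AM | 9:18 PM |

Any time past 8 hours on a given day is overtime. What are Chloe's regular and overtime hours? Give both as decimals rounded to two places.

Regular 36.53 hours, overtime 5.45 hours

Tue: 9:18 AM–3:41 PM = 6 h 23 min
Wed: 10:07 AM–7:16 PM = 9 h 9 min
Thu: 5:29 AM–2:50 PM = 9 h 21 min
Fri: 9:00 AM–3:09 PM = 6 h 9 min
Sat: 10:21 AM–9:18 PM = 10 h 57 min
Tue reg 6 h 23 min / OT 0 h 0 min; Wed reg 8 h 0 min / OT 1 h 9 min; Thu reg 8 h 0 min / OT 1 h 21 min; Fri reg 6 h 9 min / OT 0 h 0 min; Sat reg 8 h 0 min / OT 2 h 57 min.
Totals: regular 36 h 32 min, overtime 5 h 27 min.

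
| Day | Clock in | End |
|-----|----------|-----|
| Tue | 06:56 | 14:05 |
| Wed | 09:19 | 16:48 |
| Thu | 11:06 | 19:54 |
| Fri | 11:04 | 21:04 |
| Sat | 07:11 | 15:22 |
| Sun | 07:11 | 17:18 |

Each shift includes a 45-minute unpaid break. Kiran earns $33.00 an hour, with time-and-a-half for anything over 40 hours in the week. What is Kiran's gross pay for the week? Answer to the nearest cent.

$1678.05

Tue: 06:56–14:05 = 7 h 9 min; less 45 min break → 6 h 24 min
Wed: 09:19–16:48 = 7 h 29 min; less 45 min break → 6 h 44 min
Thu: 11:06–19:54 = 8 h 48 min; less 45 min break → 8 h 3 min
Fri: 11:04–21:04 = 10 h 0 min; less 45 min break → 9 h 15 min
Sat: 07:11–15:22 = 8 h 11 min; less 45 min break → 7 h 26 min
Sun: 07:11–17:18 = 10 h 7 min; less 45 min break → 9 h 22 min
Total worked: 47 h 14 min = 2834 min.
Regular 40 h 0 min = 2400 min at $33.00/h; overtime 7 h 14 min = 434 min at $49.50/h.
Pay = (2400 × $33.00 + 434 × $49.50) ÷ 60 = $1678.05.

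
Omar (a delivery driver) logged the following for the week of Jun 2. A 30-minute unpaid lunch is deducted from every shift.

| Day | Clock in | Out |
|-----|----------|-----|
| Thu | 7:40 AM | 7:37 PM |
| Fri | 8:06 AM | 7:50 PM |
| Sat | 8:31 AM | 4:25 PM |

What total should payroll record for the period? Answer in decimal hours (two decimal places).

30.08 hours

Thu: 7:40 AM–7:37 PM = 11 h 57 min; less 30 min break → 11 h 27 min
Fri: 8:06 AM–7:50 PM = 11 h 44 min; less 30 min break → 11 h 14 min
Sat: 8:31 AM–4:25 PM = 7 h 54 min; less 30 min break → 7 h 24 min
Total: 11 h 27 min + 11 h 14 min + 7 h 24 min = 30 h 5 min.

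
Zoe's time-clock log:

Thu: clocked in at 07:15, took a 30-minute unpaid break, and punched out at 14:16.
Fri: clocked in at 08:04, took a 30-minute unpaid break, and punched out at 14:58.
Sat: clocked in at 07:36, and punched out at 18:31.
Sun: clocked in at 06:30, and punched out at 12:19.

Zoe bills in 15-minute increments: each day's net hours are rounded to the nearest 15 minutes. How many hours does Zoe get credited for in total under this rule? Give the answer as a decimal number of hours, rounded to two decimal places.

29.75 hours

Thu: 07:15–14:16 = 7 h 1 min − 30 min = 6 h 31 min → rounds to 6 h 30 min
Fri: 08:04–14:58 = 6 h 54 min − 30 min = 6 h 24 min → rounds to 6 h 30 min
Sat: 07:36–18:31 = 10 h 55 min → rounds to 11 h 0 min
Sun: 06:30–12:19 = 5 h 49 min → rounds to 5 h 45 min
Total credited: 29 h 45 min.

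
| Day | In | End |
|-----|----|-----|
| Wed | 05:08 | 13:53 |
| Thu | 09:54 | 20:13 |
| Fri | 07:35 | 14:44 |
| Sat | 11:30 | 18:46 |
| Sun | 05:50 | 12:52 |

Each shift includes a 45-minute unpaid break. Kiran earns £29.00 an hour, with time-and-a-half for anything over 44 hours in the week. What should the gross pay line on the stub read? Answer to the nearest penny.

£1066.23

Wed: 05:08–13:53 = 8 h 45 min; less 45 min break → 8 h 0 min
Thu: 09:54–20:13 = 10 h 19 min; less 45 min break → 9 h 34 min
Fri: 07:35–14:44 = 7 h 9 min; less 45 min break → 6 h 24 min
Sat: 11:30–18:46 = 7 h 16 min; less 45 min break → 6 h 31 min
Sun: 05:50–12:52 = 7 h 2 min; less 45 min break → 6 h 17 min
Total worked: 36 h 46 min = 2206 min.
Regular 36 h 46 min = 2206 min at £29.00/h; overtime 0 h 0 min = 0 min at £43.50/h.
Pay = (2206 × £29.00 + 0 × £43.50) ÷ 60 = £1066.23.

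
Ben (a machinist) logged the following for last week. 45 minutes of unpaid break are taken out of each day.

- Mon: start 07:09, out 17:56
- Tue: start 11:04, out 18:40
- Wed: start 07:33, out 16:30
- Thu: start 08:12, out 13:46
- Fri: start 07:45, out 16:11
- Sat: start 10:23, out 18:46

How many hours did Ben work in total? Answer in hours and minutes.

45 h 13 min

Mon: 07:09–17:56 = 10 h 47 min; less 45 min break → 10 h 2 min
Tue: 11:04–18:40 = 7 h 36 min; less 45 min break → 6 h 51 min
Wed: 07:33–16:30 = 8 h 57 min; less 45 min break → 8 h 12 min
Thu: 08:12–13:46 = 5 h 34 min; less 45 min break → 4 h 49 min
Fri: 07:45–16:11 = 8 h 26 min; less 45 min break → 7 h 41 min
Sat: 10:23–18:46 = 8 h 23 min; less 45 min break → 7 h 38 min
Total: 10 h 2 min + 6 h 51 min + 8 h 12 min + 4 h 49 min + 7 h 41 min + 7 h 38 min = 45 h 13 min.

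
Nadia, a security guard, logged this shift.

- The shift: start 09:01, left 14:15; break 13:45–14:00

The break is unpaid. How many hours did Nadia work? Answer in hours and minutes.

The shift: 09:01–14:15 = 5 h 14 min; less 15 min break → 4 h 59 min

4 h 59 min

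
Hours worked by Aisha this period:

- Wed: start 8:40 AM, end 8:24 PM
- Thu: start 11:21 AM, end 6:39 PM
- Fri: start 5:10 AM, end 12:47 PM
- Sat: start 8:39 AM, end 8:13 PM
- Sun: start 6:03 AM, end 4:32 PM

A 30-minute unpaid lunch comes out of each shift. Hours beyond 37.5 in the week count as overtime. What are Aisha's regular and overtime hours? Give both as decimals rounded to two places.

Wed: 8:40 AM–8:24 PM = 11 h 44 min; less 30 min break → 11 h 14 min
Thu: 11:21 AM–6:39 PM = 7 h 18 min; less 30 min break → 6 h 48 min
Fri: 5:10 AM–12:47 PM = 7 h 37 min; less 30 min break → 7 h 7 min
Sat: 8:39 AM–8:13 PM = 11 h 34 min; less 30 min break → 11 h 4 min
Sun: 6:03 AM–4:32 PM = 10 h 29 min; less 30 min break → 9 h 59 min
Total worked: 46 h 12 min = 46.20 h.
Threshold 37.5 h → overtime 8 h 42 min, regular 37 h 30 min.

Regular 37.50 hours, overtime 8.70 hours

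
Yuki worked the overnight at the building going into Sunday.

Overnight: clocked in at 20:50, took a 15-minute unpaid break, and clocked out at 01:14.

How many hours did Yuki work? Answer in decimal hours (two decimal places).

4.15 hours

Overnight: 20:50 → midnight = 3 h 10 min; midnight → 01:14 = 1 h 14 min; span 4 h 24 min; less 15 min break → 4 h 9 min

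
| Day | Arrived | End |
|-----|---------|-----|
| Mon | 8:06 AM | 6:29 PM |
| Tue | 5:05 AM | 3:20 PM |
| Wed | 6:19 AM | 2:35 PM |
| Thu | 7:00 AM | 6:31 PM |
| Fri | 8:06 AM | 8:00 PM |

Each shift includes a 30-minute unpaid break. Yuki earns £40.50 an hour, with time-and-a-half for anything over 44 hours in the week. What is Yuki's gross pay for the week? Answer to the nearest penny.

Mon: 8:06 AM–6:29 PM = 10 h 23 min; less 30 min break → 9 h 53 min
Tue: 5:05 AM–3:20 PM = 10 h 15 min; less 30 min break → 9 h 45 min
Wed: 6:19 AM–2:35 PM = 8 h 16 min; less 30 min break → 7 h 46 min
Thu: 7:00 AM–6:31 PM = 11 h 31 min; less 30 min break → 11 h 1 min
Fri: 8:06 AM–8:00 PM = 11 h 54 min; less 30 min break → 11 h 24 min
Total worked: 49 h 49 min = 2989 min.
Regular 44 h 0 min = 2640 min at £40.50/h; overtime 5 h 49 min = 349 min at £60.75/h.
Pay = (2640 × £40.50 + 349 × £60.75) ÷ 60 = £2135.36.

£2135.36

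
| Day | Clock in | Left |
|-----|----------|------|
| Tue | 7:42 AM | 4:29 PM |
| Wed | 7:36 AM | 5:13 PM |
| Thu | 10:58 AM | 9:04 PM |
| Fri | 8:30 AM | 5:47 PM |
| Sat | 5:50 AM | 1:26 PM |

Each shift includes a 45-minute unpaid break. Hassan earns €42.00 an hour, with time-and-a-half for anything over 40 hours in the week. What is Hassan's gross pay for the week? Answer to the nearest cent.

€1782.90

Tue: 7:42 AM–4:29 PM = 8 h 47 min; less 45 min break → 8 h 2 min
Wed: 7:36 AM–5:13 PM = 9 h 37 min; less 45 min break → 8 h 52 min
Thu: 10:58 AM–9:04 PM = 10 h 6 min; less 45 min break → 9 h 21 min
Fri: 8:30 AM–5:47 PM = 9 h 17 min; less 45 min break → 8 h 32 min
Sat: 5:50 AM–1:26 PM = 7 h 36 min; less 45 min break → 6 h 51 min
Total worked: 41 h 38 min = 2498 min.
Regular 40 h 0 min = 2400 min at €42.00/h; overtime 1 h 38 min = 98 min at €63.00/h.
Pay = (2400 × €42.00 + 98 × €63.00) ÷ 60 = €1782.90.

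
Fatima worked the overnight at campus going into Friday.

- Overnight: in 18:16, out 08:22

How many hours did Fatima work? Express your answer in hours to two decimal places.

Overnight: 18:16 → midnight = 5 h 44 min; midnight → 08:22 = 8 h 22 min; span 14 h 6 min

14.10 hours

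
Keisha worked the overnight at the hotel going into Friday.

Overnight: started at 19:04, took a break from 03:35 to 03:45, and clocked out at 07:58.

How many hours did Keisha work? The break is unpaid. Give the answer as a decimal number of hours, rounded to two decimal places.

12.73 hours

Overnight: 19:04 → midnight = 4 h 56 min; midnight → 07:58 = 7 h 58 min; span 12 h 54 min; less 10 min break → 12 h 44 min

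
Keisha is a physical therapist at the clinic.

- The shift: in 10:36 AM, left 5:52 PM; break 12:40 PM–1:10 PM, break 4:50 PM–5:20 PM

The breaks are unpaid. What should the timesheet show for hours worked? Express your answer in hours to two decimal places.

The shift: 10:36 AM–5:52 PM = 7 h 16 min; less 60 min break → 6 h 16 min

6.27 hours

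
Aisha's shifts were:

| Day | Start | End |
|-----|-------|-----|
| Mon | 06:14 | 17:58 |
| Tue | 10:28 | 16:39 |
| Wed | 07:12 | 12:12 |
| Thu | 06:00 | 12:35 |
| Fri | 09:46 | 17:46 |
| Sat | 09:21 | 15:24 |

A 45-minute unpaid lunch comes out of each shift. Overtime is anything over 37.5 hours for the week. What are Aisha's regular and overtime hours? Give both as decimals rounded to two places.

Mon: 06:14–17:58 = 11 h 44 min; less 45 min break → 10 h 59 min
Tue: 10:28–16:39 = 6 h 11 min; less 45 min break → 5 h 26 min
Wed: 07:12–12:12 = 5 h 0 min; less 45 min break → 4 h 15 min
Thu: 06:00–12:35 = 6 h 35 min; less 45 min break → 5 h 50 min
Fri: 09:46–17:46 = 8 h 0 min; less 45 min break → 7 h 15 min
Sat: 09:21–15:24 = 6 h 3 min; less 45 min break → 5 h 18 min
Total worked: 39 h 3 min = 39.05 h.
Threshold 37.5 h → overtime 1 h 33 min, regular 37 h 30 min.

Regular 37.50 hours, overtime 1.55 hours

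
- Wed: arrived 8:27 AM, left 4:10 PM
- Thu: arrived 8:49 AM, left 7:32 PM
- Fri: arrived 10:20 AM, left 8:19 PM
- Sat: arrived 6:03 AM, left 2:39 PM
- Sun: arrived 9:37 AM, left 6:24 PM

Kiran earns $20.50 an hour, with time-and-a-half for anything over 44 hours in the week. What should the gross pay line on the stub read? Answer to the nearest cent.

Wed: 8:27 AM–4:10 PM = 7 h 43 min
Thu: 8:49 AM–7:32 PM = 10 h 43 min
Fri: 10:20 AM–8:19 PM = 9 h 59 min
Sat: 6:03 AM–2:39 PM = 8 h 36 min
Sun: 9:37 AM–6:24 PM = 8 h 47 min
Total worked: 45 h 48 min = 2748 min.
Regular 44 h 0 min = 2640 min at $20.50/h; overtime 1 h 48 min = 108 min at $30.75/h.
Pay = (2640 × $20.50 + 108 × $30.75) ÷ 60 = $957.35.

$957.35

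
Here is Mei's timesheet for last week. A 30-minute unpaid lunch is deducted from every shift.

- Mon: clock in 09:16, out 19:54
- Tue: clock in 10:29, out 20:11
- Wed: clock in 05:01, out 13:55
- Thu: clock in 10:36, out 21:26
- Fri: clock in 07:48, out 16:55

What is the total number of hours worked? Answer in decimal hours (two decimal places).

46.68 hours

Mon: 09:16–19:54 = 10 h 38 min; less 30 min break → 10 h 8 min
Tue: 10:29–20:11 = 9 h 42 min; less 30 min break → 9 h 12 min
Wed: 05:01–13:55 = 8 h 54 min; less 30 min break → 8 h 24 min
Thu: 10:36–21:26 = 10 h 50 min; less 30 min break → 10 h 20 min
Fri: 07:48–16:55 = 9 h 7 min; less 30 min break → 8 h 37 min
Total: 10 h 8 min + 9 h 12 min + 8 h 24 min + 10 h 20 min + 8 h 37 min = 46 h 41 min.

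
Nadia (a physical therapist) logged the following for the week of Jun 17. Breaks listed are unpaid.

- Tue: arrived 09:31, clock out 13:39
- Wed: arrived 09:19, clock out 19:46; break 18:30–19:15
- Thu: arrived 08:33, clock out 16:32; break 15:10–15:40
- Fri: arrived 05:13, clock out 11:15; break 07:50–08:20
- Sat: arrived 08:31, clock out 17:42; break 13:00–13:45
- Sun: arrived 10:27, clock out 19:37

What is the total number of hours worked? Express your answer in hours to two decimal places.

Tue: 09:31–13:39 = 4 h 8 min
Wed: 09:19–19:46 = 10 h 27 min; less 45 min break → 9 h 42 min
Thu: 08:33–16:32 = 7 h 59 min; less 30 min break → 7 h 29 min
Fri: 05:13–11:15 = 6 h 2 min; less 30 min break → 5 h 32 min
Sat: 08:31–17:42 = 9 h 11 min; less 45 min break → 8 h 26 min
Sun: 10:27–19:37 = 9 h 10 min
Total: 4 h 8 min + 9 h 42 min + 7 h 29 min + 5 h 32 min + 8 h 26 min + 9 h 10 min = 44 h 27 min.

44.45 hours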